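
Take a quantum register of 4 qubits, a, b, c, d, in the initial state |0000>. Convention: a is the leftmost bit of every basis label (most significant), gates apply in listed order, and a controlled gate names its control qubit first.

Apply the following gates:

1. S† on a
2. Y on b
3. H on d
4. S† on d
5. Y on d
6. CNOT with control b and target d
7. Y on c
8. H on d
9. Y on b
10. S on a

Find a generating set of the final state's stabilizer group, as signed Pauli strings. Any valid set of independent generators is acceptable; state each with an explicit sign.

The stabilizer group can be generated by -IIIY, +ZIII, +IZII, -IIZI, among other valid generating sets.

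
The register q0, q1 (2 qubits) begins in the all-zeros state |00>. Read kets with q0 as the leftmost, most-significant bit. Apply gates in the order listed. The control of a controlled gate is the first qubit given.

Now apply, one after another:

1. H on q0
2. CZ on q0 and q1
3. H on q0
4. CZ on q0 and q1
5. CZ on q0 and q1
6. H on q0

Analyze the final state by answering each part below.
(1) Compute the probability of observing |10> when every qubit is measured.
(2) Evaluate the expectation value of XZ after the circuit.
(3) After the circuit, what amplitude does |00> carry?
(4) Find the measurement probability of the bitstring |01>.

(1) A full measurement returns |10> with probability 1/2.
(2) The expectation value of XZ is 1.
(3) The final state's coefficient on |00> equals sqrt(2)/2.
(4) A full measurement returns |01> with probability 0.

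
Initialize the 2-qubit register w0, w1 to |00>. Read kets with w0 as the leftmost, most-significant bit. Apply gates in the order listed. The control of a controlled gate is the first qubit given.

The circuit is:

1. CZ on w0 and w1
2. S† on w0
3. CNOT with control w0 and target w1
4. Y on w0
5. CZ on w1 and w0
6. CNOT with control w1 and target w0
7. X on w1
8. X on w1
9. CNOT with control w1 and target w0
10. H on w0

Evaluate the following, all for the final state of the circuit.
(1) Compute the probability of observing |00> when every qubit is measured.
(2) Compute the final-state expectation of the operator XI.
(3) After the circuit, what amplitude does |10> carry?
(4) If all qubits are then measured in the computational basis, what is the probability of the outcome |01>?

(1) The probability of measuring |00> is 1/2. Key observation: the block from step 6 through step 9 cancels to the identity and can be dropped.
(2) The observable XI averages to -1.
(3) The final state's coefficient on |10> equals -sqrt(2)*I/2.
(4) The probability of measuring |01> is 0.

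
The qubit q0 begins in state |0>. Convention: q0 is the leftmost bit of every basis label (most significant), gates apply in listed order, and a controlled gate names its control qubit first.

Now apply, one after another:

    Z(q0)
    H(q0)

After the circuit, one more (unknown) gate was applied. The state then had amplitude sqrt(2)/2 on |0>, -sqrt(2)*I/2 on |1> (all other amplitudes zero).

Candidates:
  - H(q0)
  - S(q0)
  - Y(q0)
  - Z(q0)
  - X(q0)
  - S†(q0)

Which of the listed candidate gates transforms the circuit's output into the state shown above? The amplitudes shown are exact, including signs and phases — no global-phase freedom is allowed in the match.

The applied gate was S†(q0).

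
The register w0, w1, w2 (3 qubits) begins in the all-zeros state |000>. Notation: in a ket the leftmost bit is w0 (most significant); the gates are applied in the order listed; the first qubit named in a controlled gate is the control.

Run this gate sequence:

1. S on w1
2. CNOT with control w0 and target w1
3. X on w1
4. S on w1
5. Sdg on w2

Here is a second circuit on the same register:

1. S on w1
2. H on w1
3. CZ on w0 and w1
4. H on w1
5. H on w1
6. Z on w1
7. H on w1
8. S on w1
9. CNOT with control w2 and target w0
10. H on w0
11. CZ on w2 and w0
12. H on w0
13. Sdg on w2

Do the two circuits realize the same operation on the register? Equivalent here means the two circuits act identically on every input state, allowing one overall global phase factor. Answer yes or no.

Yes: on every input state the two circuits agree up to one overall phase factor.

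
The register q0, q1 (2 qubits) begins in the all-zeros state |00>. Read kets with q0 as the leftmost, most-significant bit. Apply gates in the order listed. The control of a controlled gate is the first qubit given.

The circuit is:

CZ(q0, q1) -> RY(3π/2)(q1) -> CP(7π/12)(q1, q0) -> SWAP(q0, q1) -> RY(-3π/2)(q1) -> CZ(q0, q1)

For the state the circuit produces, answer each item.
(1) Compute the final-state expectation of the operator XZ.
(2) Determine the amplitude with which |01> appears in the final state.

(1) The observable XZ averages to -1.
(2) |01> carries amplitude 1/2 in the final state.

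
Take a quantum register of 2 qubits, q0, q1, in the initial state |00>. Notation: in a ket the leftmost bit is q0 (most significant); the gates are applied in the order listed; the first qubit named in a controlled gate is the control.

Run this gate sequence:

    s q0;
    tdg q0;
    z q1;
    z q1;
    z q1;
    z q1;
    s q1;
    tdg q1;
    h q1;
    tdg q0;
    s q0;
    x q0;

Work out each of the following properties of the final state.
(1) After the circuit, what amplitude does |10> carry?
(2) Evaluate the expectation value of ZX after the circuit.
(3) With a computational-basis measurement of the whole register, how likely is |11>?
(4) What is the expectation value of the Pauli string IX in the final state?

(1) The final state's coefficient on |10> equals sqrt(2)/2. Key observation: steps 3-6 multiply out to the identity, so the circuit reduces to the remaining gates.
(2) In the final state, ZX has expectation -1.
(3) Outcome |11> occurs with probability 1/2.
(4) The observable IX averages to 1.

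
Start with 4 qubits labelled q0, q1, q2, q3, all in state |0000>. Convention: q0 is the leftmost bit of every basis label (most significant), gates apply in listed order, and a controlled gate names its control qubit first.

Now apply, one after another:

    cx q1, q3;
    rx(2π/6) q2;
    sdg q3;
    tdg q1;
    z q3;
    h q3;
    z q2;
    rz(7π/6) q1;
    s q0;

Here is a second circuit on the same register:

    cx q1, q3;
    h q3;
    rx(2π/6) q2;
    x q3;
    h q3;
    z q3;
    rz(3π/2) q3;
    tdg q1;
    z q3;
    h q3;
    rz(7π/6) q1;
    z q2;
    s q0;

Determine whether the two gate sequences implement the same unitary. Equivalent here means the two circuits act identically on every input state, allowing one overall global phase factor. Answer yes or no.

Yes, they are equivalent — the unitaries differ by at most a global phase.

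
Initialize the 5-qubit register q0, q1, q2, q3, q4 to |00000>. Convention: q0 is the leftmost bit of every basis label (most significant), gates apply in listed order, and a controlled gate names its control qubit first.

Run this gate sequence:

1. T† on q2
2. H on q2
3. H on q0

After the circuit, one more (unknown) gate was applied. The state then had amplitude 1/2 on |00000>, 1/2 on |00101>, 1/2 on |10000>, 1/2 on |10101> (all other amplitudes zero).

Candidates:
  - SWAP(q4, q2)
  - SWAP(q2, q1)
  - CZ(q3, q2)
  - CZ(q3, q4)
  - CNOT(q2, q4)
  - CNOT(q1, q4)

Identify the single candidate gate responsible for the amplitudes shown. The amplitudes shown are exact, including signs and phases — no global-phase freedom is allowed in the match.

The unique candidate consistent with the amplitudes is CNOT(q2, q4).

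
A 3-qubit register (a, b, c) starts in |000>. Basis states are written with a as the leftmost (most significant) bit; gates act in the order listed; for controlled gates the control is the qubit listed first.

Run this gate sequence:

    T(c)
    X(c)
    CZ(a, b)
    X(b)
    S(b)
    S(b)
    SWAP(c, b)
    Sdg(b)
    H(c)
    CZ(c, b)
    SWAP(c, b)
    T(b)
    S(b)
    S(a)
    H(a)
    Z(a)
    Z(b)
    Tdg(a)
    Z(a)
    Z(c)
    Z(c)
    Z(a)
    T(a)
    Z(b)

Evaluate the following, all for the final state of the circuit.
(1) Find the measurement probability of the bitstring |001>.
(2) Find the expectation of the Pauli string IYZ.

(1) A full measurement returns |001> with probability 1/4. Key observation: steps 17-24 multiply out to the identity, so the circuit reduces to the remaining gates.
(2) In the final state, IYZ has expectation -sqrt(2)/2.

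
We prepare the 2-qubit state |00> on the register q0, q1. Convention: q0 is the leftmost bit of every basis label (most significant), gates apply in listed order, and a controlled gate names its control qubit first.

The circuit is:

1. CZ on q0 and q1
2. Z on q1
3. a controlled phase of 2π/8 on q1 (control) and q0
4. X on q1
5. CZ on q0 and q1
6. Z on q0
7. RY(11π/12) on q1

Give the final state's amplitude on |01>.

The final state's coefficient on |01> equals -sqrt(6 - 3*sqrt(2))/4 + sqrt(sqrt(2) + 2)/4.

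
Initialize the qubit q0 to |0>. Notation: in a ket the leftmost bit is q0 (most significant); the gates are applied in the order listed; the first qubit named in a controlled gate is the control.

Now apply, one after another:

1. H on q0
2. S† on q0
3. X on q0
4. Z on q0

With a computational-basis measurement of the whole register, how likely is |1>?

The probability of measuring |1> is 1/2.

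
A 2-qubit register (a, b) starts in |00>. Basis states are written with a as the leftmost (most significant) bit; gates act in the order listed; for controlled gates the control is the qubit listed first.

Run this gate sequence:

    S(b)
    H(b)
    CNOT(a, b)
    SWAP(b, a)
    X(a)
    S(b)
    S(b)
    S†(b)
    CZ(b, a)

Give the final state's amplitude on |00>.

The final state's coefficient on |00> equals sqrt(2)/2.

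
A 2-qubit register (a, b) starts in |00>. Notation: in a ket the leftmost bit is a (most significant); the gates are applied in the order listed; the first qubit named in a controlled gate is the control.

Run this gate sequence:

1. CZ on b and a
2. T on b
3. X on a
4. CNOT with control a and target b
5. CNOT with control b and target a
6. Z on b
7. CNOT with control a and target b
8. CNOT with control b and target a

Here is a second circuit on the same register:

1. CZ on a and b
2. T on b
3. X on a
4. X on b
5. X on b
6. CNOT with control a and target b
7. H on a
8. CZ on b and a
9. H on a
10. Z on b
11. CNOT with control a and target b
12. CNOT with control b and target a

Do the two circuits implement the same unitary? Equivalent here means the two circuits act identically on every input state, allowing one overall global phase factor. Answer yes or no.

Yes, they are equivalent — the unitaries differ by at most a global phase.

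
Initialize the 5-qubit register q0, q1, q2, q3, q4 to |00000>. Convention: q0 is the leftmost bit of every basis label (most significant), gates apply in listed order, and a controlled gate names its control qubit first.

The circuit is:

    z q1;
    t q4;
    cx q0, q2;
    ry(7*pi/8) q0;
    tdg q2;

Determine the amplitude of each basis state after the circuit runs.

The final amplitudes are cos(7*pi/16) on |00000>, sin(7*pi/16) on |10000>, and 0 on every other basis state.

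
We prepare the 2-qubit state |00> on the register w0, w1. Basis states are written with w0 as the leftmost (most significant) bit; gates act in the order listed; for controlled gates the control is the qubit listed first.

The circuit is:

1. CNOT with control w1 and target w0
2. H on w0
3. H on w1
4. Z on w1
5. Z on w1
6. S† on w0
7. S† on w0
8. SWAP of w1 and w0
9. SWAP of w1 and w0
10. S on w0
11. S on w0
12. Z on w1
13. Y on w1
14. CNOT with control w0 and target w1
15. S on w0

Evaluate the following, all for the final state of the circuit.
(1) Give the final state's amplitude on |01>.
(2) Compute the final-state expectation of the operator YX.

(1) The amplitude on |01> is I/2. Key observation: the block from step 5 through step 12 cancels to the identity and can be dropped.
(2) The expectation value of YX is 1.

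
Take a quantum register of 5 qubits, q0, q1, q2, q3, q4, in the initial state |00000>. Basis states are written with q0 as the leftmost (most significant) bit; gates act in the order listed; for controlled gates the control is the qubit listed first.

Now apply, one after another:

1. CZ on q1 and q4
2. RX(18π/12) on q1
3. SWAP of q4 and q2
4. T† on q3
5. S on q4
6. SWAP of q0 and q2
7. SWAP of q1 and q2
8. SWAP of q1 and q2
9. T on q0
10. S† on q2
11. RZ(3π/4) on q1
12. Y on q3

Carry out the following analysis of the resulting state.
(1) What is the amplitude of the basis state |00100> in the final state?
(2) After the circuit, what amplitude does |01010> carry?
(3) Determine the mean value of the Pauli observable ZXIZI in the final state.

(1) The amplitude on |00100> is 0. Key observation: the block from step 7 through step 8 cancels to the identity and can be dropped.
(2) The final state's coefficient on |01010> equals sqrt(2)*exp(3*I*pi/8)/2.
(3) The observable ZXIZI averages to sqrt(2)/2.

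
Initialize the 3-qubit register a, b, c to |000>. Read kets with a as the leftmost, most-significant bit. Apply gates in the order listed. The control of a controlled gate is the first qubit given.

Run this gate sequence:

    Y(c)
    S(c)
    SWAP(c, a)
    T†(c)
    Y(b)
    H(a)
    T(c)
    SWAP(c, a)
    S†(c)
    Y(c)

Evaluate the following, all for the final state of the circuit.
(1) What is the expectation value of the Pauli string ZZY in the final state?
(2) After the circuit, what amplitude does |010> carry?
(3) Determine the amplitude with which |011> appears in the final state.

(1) In the final state, ZZY has expectation -1.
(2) |010> carries amplitude -sqrt(2)*I/2 in the final state.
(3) |011> carries amplitude sqrt(2)/2 in the final state.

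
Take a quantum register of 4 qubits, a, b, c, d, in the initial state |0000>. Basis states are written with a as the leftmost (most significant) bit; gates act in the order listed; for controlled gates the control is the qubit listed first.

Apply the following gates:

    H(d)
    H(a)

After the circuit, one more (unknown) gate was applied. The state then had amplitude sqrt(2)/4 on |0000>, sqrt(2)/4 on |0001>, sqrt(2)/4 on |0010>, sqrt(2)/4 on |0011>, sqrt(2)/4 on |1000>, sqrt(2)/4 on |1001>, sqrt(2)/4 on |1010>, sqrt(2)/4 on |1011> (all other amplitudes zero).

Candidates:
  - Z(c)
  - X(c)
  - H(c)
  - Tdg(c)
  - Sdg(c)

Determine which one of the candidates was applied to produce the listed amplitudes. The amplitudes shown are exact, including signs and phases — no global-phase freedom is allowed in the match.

The applied gate was H(c).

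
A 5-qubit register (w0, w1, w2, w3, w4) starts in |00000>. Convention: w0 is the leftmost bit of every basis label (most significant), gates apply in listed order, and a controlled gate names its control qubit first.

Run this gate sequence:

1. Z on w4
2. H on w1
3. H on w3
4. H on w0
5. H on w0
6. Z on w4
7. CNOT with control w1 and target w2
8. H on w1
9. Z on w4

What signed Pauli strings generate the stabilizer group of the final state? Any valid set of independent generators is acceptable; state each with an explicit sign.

One valid set of independent stabilizer generators is +IXZII, +IZXII, +IIIXI, +ZIIII, +IIIIZ (any independent generating set of the same group is equally correct).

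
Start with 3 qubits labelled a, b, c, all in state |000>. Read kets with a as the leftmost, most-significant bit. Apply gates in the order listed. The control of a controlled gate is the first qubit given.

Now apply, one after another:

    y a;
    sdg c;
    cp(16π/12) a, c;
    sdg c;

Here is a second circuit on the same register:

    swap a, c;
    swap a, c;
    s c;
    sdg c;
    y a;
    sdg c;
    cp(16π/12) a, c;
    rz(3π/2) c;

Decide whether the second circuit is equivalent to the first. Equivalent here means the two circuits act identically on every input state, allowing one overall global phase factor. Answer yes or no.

Yes: on every input state the two circuits agree up to one overall phase factor.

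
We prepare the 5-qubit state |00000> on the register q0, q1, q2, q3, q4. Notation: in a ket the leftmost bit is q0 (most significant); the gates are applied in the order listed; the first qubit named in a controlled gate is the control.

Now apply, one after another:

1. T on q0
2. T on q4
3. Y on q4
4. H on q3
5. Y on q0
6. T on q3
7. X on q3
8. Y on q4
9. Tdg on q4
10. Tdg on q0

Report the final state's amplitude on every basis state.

The final amplitudes are sqrt(2)*I/2 on |10000>, sqrt(2)*exp(I*pi/4)/2 on |10010>, and 0 on every other basis state.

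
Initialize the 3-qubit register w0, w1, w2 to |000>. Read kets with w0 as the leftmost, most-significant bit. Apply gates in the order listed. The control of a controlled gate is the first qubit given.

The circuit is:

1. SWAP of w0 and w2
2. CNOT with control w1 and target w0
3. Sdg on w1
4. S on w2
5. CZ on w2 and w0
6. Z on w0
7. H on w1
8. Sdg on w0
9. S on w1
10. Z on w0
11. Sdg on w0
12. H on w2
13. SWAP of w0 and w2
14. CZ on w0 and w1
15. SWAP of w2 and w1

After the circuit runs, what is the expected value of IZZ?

The expectation value of IZZ is 0.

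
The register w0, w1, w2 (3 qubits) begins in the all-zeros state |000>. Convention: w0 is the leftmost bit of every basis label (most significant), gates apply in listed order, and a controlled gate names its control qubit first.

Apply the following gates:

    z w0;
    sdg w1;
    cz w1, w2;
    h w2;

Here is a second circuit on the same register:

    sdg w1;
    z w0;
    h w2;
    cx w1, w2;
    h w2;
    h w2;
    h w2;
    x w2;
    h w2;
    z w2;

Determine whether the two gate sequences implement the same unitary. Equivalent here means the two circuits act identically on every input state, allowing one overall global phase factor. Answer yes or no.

Yes — the two circuits implement the same unitary up to a global phase.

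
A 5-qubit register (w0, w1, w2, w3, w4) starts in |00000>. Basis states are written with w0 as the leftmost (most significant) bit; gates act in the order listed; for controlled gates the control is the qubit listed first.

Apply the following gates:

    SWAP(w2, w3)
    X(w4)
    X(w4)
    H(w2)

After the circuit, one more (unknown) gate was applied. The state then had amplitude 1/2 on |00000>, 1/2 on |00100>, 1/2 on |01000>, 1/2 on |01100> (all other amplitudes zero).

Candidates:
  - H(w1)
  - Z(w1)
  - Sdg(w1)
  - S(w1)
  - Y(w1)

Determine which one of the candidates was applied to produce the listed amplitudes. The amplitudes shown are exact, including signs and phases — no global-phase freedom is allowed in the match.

It was H(w1) that produced the state shown.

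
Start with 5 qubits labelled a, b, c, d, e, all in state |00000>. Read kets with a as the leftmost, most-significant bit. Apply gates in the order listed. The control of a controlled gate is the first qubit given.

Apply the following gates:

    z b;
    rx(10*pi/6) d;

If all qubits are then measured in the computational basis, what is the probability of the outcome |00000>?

The probability of measuring |00000> is 3/4.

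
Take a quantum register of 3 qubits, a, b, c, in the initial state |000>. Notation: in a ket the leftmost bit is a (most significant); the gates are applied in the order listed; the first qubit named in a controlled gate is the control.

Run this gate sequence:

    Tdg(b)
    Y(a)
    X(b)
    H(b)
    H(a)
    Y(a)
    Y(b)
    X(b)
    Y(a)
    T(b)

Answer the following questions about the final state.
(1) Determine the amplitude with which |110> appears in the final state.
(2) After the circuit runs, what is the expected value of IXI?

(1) The amplitude on |110> is exp(I*pi/4)/2.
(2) In the final state, IXI has expectation sqrt(2)/2.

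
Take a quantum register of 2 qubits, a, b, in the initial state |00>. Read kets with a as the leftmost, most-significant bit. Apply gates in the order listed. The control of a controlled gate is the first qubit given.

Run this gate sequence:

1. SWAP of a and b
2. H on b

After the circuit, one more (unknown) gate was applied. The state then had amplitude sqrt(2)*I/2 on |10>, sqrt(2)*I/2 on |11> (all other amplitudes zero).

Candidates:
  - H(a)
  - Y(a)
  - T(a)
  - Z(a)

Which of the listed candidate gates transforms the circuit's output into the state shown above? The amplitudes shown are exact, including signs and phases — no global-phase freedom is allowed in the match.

The applied gate was Y(a).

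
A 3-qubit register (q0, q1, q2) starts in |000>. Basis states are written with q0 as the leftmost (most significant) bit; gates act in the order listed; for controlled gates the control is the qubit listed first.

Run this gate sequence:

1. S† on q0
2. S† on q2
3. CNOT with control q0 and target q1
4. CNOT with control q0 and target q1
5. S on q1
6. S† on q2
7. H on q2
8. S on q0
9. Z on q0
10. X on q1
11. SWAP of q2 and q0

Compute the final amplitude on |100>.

The final state's coefficient on |100> equals 0. Key observation: the block from step 3 through step 4 cancels to the identity and can be dropped.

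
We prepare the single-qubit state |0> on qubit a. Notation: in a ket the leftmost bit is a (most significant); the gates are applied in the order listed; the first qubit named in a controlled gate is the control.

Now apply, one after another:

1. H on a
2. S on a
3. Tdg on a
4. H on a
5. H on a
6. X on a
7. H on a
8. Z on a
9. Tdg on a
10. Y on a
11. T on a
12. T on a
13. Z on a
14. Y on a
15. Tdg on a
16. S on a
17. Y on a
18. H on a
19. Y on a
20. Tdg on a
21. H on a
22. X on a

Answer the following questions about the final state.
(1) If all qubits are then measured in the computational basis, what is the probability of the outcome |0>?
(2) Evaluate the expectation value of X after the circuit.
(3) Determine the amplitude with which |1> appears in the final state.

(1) The probability of measuring |0> is 1/4. Key observation: steps 5-8 multiply out to the identity, so the circuit reduces to the remaining gates.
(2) The expectation value of X is sqrt(2)/2.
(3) The amplitude on |1> is -1/2 + exp(I*pi/4)/2 + I/2.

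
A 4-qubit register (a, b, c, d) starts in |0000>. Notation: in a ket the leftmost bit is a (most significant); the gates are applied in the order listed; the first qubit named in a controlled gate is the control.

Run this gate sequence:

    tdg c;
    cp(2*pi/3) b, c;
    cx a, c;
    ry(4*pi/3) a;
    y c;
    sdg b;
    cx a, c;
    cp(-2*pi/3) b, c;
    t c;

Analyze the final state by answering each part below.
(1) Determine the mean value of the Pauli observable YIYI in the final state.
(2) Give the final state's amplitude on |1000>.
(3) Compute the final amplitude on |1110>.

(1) The observable YIYI averages to -sqrt(6)/4.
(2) The final state's coefficient on |1000> equals sqrt(3)*I/2.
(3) |1110> carries amplitude 0 in the final state.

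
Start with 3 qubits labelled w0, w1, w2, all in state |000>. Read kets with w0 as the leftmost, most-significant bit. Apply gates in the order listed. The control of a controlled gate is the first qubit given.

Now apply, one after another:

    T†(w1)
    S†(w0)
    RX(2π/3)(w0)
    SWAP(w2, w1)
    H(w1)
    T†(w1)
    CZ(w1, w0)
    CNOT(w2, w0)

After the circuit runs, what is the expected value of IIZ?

The observable IIZ averages to 1.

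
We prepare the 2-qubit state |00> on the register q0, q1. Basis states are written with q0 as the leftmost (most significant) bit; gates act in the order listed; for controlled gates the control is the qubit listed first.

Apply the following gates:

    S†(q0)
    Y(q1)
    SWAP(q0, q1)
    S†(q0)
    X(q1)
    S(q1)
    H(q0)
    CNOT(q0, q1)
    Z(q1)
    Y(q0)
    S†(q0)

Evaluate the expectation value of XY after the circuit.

The observable XY averages to 1.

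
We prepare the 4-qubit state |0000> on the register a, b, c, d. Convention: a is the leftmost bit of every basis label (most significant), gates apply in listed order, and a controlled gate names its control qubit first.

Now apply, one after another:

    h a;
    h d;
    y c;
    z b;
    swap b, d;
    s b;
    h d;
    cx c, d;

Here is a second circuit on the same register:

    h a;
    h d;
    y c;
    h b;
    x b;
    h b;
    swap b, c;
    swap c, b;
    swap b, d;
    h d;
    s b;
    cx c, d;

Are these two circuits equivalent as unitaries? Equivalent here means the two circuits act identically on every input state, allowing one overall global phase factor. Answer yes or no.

Yes: on every input state the two circuits agree up to one overall phase factor.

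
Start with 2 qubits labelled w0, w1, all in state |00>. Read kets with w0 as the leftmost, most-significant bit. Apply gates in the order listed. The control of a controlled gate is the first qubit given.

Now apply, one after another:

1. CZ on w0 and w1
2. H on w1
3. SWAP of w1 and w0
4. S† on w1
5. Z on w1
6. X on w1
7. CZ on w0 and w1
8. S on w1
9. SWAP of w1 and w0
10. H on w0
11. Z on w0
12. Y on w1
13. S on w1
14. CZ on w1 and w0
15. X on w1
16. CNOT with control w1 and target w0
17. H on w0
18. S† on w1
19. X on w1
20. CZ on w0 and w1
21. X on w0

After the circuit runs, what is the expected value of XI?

In the final state, XI has expectation 0.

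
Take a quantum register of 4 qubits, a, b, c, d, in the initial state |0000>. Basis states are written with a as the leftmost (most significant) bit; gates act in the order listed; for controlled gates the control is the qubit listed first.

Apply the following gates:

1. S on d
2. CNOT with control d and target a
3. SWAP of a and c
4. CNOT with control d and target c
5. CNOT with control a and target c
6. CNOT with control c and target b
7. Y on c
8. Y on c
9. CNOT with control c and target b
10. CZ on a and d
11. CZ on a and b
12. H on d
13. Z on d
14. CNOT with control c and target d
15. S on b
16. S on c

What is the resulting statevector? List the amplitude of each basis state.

The final amplitudes are sqrt(2)/2 on |0000>, -sqrt(2)/2 on |0001>, and 0 on every other basis state. Key observation: the block from step 6 through step 9 cancels to the identity and can be dropped.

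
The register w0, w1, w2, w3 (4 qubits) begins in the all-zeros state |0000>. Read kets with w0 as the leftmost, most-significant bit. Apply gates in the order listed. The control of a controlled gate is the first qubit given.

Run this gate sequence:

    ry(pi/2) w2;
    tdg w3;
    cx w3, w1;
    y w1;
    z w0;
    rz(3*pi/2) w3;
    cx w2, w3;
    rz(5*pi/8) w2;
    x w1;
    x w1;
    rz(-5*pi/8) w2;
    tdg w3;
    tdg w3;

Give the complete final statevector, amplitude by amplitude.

After the circuit, the state carries amplitude -sqrt(2)*exp(3*I*pi/4)/2 on |0100>, -sqrt(2)*exp(I*pi/4)/2 on |0111>, and 0 on every other basis state. Key observation: the block from step 8 through step 11 cancels to the identity and can be dropped.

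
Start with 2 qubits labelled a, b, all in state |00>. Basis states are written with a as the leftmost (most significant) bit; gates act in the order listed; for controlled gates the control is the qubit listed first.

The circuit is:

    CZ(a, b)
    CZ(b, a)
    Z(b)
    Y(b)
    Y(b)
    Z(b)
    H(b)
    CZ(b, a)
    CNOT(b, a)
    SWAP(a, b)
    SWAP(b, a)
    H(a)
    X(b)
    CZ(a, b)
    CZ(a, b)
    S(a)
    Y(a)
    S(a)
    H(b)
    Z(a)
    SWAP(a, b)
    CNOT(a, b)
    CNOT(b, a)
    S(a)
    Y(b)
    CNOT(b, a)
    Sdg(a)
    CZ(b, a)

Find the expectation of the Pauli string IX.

The observable IX averages to 0.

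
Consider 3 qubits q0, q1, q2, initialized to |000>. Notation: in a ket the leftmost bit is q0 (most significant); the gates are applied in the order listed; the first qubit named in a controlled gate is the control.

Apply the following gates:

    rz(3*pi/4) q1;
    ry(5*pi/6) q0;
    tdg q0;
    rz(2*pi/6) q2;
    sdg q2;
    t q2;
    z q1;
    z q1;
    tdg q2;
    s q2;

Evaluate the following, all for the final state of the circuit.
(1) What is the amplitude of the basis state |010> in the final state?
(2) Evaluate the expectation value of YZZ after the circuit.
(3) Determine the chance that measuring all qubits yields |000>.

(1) |010> carries amplitude 0 in the final state. Key observation: gates 5-10 undo each other exactly, leaving only the rest of the circuit to track.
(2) The expectation value of YZZ is -sqrt(2)/4.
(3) Outcome |000> occurs with probability 1/2 - sqrt(3)/4.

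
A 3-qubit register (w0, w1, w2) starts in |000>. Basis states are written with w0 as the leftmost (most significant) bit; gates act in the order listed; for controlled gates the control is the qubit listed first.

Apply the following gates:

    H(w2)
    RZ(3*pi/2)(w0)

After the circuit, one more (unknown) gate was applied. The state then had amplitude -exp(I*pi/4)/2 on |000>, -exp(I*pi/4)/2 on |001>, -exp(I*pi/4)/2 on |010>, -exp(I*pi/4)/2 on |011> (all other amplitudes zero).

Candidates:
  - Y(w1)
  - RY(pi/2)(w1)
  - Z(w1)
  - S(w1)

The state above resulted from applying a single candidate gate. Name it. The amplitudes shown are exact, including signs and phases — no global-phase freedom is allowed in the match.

It was RY(pi/2)(w1) that produced the state shown.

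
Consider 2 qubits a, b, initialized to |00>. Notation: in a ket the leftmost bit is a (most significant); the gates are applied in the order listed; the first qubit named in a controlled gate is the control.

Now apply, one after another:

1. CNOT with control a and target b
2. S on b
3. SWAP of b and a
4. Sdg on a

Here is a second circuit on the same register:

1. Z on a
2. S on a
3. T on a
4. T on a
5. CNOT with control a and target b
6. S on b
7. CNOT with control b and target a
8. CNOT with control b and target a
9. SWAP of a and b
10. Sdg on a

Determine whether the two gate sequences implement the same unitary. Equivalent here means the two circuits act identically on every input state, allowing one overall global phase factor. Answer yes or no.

Yes: on every input state the two circuits agree up to one overall phase factor.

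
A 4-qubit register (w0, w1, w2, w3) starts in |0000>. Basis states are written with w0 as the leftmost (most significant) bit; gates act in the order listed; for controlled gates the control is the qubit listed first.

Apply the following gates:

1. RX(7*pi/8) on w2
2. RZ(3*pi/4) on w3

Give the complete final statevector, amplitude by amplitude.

The final amplitudes are -exp(5*I*pi/8)*sin(pi/16) on |0000>, -exp(I*pi/8)*cos(pi/16) on |0010>, and 0 on every other basis state.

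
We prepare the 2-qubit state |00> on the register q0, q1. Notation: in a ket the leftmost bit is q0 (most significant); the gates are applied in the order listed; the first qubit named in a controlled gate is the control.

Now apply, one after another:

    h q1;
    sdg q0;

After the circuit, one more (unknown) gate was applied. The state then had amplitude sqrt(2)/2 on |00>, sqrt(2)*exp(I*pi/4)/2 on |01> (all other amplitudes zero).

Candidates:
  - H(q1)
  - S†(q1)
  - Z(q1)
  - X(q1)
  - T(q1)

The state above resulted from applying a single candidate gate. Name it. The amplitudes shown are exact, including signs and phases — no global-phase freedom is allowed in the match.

It was T(q1) that produced the state shown.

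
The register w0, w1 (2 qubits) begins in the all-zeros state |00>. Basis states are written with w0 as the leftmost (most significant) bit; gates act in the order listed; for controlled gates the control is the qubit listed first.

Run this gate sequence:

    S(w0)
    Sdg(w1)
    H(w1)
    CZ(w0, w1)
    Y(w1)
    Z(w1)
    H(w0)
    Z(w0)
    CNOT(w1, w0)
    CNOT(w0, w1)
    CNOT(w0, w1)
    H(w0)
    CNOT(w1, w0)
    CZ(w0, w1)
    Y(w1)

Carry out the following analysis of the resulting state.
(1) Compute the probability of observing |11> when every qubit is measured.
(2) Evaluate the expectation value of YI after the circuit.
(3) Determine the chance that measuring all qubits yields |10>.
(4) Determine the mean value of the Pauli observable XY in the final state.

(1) Outcome |11> occurs with probability 1/2.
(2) In the final state, YI has expectation 0.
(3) Outcome |10> occurs with probability 0.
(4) The observable XY averages to 0.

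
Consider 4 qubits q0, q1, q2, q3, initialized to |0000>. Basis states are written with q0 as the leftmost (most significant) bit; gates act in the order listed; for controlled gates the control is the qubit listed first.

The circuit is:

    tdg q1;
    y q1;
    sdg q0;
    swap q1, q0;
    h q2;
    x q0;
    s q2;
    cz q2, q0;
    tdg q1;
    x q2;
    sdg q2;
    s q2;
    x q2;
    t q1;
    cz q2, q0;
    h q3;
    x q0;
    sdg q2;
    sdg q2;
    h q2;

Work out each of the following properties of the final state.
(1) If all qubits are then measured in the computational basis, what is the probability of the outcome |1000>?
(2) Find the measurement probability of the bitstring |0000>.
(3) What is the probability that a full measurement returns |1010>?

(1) The probability of measuring |1000> is 1/4. Key observation: the block from step 8 through step 15 cancels to the identity and can be dropped.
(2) A full measurement returns |0000> with probability 0.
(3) Outcome |1010> occurs with probability 1/4.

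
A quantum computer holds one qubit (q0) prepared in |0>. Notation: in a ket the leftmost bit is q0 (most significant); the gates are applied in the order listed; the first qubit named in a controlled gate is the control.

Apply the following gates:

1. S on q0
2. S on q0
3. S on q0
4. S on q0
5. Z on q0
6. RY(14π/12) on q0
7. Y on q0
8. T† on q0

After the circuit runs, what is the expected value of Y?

The observable Y averages to -sqrt(2)/4. Key observation: steps 1-4 multiply out to the identity, so the circuit reduces to the remaining gates.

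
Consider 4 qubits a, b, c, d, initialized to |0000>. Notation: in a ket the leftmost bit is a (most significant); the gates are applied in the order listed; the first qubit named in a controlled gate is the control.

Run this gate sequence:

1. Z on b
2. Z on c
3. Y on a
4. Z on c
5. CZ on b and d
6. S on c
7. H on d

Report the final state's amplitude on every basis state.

The resulting statevector has amplitude sqrt(2)*I/2 on |1000>, sqrt(2)*I/2 on |1001>, and 0 on every other basis state.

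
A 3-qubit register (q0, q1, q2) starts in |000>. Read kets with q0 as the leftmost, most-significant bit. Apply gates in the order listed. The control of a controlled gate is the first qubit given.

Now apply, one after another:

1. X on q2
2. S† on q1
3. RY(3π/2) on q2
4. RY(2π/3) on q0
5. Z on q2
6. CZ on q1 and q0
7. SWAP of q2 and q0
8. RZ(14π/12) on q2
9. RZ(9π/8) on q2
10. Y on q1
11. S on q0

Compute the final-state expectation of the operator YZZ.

The expectation value of YZZ is -1/2.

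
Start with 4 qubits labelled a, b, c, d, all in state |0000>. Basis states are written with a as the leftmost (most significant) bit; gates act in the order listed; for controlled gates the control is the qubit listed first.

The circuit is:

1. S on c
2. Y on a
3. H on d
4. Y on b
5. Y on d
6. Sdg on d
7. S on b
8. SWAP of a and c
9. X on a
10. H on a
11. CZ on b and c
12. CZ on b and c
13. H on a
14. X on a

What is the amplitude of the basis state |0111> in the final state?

|0111> carries amplitude -sqrt(2)*I/2 in the final state. Key observation: gates 9-14 undo each other exactly, leaving only the rest of the circuit to track.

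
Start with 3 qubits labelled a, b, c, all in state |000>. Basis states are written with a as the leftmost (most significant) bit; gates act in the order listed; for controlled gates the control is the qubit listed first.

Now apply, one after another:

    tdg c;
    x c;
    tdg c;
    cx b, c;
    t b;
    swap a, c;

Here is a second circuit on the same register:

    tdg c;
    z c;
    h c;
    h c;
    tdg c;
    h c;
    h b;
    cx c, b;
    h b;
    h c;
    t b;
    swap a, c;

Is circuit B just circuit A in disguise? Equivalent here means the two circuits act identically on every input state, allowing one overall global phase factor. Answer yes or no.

No — the two circuits implement different unitaries, even allowing a global phase.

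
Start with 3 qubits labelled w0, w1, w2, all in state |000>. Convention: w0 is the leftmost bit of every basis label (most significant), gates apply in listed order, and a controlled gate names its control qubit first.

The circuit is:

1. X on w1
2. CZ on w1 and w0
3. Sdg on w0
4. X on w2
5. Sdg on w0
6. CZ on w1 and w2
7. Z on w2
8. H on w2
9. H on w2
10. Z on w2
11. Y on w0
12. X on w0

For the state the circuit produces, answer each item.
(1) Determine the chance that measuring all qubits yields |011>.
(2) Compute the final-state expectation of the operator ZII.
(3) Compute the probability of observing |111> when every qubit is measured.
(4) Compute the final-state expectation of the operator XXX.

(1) The probability of measuring |011> is 1. Key observation: steps 7-10 multiply out to the identity, so the circuit reduces to the remaining gates.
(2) In the final state, ZII has expectation 1.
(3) The probability of measuring |111> is 0.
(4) The observable XXX averages to 0.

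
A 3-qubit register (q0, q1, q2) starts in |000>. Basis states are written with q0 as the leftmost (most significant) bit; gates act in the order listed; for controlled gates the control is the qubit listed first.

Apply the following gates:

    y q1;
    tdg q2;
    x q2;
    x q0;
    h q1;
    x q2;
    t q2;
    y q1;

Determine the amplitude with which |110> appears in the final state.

The amplitude on |110> is -sqrt(2)/2.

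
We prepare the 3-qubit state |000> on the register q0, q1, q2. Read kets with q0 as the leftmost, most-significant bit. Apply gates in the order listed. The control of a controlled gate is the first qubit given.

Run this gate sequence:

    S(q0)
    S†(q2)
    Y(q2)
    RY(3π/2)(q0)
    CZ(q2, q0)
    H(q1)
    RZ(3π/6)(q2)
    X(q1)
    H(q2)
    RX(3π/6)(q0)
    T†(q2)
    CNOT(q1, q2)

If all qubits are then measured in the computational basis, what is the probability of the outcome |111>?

A full measurement returns |111> with probability 1/8.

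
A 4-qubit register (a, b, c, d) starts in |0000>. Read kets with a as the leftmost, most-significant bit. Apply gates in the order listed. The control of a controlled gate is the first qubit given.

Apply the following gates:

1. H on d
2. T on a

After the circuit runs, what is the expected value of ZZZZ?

The expectation value of ZZZZ is 0.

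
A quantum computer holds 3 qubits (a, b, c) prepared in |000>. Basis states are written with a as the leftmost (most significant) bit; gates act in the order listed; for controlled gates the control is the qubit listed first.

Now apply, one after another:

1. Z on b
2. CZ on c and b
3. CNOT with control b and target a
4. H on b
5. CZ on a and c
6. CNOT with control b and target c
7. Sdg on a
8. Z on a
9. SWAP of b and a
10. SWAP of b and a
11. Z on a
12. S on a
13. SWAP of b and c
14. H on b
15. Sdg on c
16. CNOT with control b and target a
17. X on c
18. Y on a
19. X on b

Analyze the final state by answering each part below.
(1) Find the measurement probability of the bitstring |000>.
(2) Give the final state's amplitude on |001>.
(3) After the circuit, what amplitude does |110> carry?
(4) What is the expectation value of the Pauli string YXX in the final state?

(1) Outcome |000> occurs with probability 1/4. Key observation: the block from step 7 through step 12 cancels to the identity and can be dropped.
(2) The amplitude on |001> is -I/2.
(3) The final state's coefficient on |110> equals 1/2.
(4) The observable YXX averages to 1.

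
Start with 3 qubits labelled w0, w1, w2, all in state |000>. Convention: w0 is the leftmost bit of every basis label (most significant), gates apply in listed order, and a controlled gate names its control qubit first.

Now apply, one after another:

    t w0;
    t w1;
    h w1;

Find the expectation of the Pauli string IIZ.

The observable IIZ averages to 1.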